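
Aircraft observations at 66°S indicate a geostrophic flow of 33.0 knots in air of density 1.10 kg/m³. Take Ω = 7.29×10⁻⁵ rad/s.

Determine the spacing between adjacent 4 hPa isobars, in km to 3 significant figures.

161 km

Coriolis parameter at 66°S:
f = 2Ω sin φ = 2 × 7.29×10⁻⁵ × sin 66° = 1.33×10⁻⁴ s⁻¹
Wind speed in SI: 33.0 knots = 17.0 m/s
Geostrophic balance rearranged: |∂P/∂n| = f ρ V_g
|∂P/∂n| = 1.33×10⁻⁴ × 1.10 × 17.0 = 2.49×10⁻³ Pa/m
Isobar spacing: Δn = ΔP/|∂P/∂n| = 400 Pa / 2.49×10⁻³ Pa/m = 160815 m ≈ 161 km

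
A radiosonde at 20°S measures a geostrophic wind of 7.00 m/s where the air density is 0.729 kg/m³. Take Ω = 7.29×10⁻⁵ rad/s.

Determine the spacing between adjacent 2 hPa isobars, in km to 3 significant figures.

786 km

Coriolis parameter at 20°S:
f = 2Ω sin φ = 2 × 7.29×10⁻⁵ × sin 20° = 4.99×10⁻⁵ s⁻¹
Geostrophic balance rearranged: |∂P/∂n| = f ρ V_g
|∂P/∂n| = 4.99×10⁻⁵ × 0.729 × 7.00 = 2.54×10⁻⁴ Pa/m
Isobar spacing: Δn = ΔP/|∂P/∂n| = 200 Pa / 2.54×10⁻⁴ Pa/m = 785951 m ≈ 786 km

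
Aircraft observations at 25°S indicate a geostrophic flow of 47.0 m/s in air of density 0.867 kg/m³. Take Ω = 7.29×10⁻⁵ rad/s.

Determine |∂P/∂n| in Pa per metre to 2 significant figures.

Coriolis parameter at 25°S:
f = 2Ω sin φ = 2 × 7.29×10⁻⁵ × sin 25° = 6.16×10⁻⁵ s⁻¹
Geostrophic balance rearranged: |∂P/∂n| = f ρ V_g
|∂P/∂n| = 6.16×10⁻⁵ × 0.867 × 47.0 = 2.51×10⁻³ Pa/m

2.5×10⁻³ Pa/m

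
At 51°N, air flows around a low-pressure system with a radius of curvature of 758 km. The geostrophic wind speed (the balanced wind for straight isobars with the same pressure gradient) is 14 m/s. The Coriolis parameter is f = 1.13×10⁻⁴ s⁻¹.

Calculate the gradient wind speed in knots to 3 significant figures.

Around a low, centrifugal force acts outward with Coriolis, so pressure-gradient force balances both:
(1/ρ)|∂P/∂n| = fV + V²/R  →  V² + fR·V − fR·V_g = 0
With fR = 1.13×10⁻⁴ × 758×10³ m = 85.7 m/s:
V = [−fR + √((fR)² + 4 fR V_g)]/2 = [−85.7 + √(85.7² + 4×85.7×14)]/2 = 12.2 m/s
Subgeostrophic (V < V_g = 14 m/s), as expected around a low.
Converting: 12.2 m/s × 1.944 = 23.8 knots

23.8 knots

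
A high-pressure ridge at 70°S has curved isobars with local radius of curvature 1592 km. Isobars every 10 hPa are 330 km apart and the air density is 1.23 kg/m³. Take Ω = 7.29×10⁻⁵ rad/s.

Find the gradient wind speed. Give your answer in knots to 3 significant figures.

38.4 knots

Coriolis parameter at 70°S:
f = 2Ω sin φ = 2 × 7.29×10⁻⁵ × sin 70° = 1.37×10⁻⁴ s⁻¹
Pressure gradient: |∂P/∂n| = 1000 Pa / 330000 m = 3.03×10⁻³ Pa/m
Geostrophic speed: V_g = |∂P/∂n|/(fρ) = 3.03×10⁻³/(1.37×10⁻⁴ × 1.23) = 18.0 m/s
Around a high, pressure-gradient force acts outward with centrifugal, so Coriolis balances both:
fV = (1/ρ)|∂P/∂n| + V²/R  →  V² − fR·V + fR·V_g = 0
With fR = 1.37×10⁻⁴ × 1592×10³ m = 218 m/s:
V = [fR − √((fR)² − 4 fR V_g)]/2 = [218 − √(218² − 4×218×18)]/2 = 19.8 m/s
Supergeostrophic (V > V_g = 18 m/s), as expected around a high.
Converting: 19.8 m/s × 1.944 = 38.4 knots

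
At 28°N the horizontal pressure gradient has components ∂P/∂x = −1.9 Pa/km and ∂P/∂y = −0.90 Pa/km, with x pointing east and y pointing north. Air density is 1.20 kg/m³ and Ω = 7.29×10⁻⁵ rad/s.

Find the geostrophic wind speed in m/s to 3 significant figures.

Coriolis parameter at 28°N:
f = 2Ω sin φ = 2 × 7.29×10⁻⁵ × sin 28° = 6.84×10⁻⁵ s⁻¹
Component geostrophic relations (x east, y north):
u_g = −(1/(fρ)) ∂P/∂y,  v_g = (1/(fρ)) ∂P/∂x
u_g = −(−0.90×10⁻³)/(6.84×10⁻⁵ × 1.20) = 11.0 m/s;  v_g = (−1.9×10⁻³)/(6.84×10⁻⁵ × 1.20) = −23.1 m/s
|V_g| = √(u_g² + v_g²) = 25.6 m/s

25.6 m/s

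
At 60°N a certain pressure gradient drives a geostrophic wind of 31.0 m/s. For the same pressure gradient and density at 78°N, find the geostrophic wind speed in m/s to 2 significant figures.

27 m/s

With the same pressure gradient and density, V_g ∝ 1/f ∝ 1/sin φ.
V₂ = V₁ · sin φ₁ / sin φ₂ = 31.0 × sin 60° / sin 78°
V₂ = 31.0 × 0.8660/0.9781 = 27 m/s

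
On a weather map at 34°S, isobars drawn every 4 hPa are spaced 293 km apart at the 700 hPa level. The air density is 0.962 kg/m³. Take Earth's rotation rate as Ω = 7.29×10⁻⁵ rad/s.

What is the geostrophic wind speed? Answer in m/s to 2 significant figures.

Coriolis parameter at 34°S:
f = 2Ω sin φ = 2 × 7.29×10⁻⁵ × sin 34° = 8.15×10⁻⁵ s⁻¹
Pressure gradient: |∂P/∂n| = 400 Pa / 293000 m = 1.37×10⁻³ Pa/m
Geostrophic balance (pressure-gradient force = Coriolis force):
V_g = (1/(fρ)) |∂P/∂n| = 1.37×10⁻³ / (8.15×10⁻⁵ × 0.962) = 17.4 m/s

17 m/s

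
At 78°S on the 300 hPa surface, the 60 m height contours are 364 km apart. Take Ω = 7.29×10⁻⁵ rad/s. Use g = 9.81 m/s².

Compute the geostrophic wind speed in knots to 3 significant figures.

Coriolis parameter at 78°S:
f = 2Ω sin φ = 2 × 7.29×10⁻⁵ × sin 78° = 1.43×10⁻⁴ s⁻¹
Height gradient: |∂Z/∂n| = 60 m / 364000 m = 1.65×10⁻⁴
On a pressure surface, geostrophic balance gives V_g = (g/f)|∂Z/∂n|:
V_g = 9.81 × 1.65×10⁻⁴ / 1.43×10⁻⁴ = 11.3 m/s
Converting: 11.3 m/s × 1.944 = 22.0 knots

22.0 knots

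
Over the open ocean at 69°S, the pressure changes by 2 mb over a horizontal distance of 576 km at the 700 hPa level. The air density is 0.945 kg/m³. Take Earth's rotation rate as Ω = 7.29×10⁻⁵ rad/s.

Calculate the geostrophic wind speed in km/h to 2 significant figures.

Coriolis parameter at 69°S:
f = 2Ω sin φ = 2 × 7.29×10⁻⁵ × sin 69° = 1.36×10⁻⁴ s⁻¹
Pressure gradient: |∂P/∂n| = 200 Pa / 576000 m = 3.47×10⁻⁴ Pa/m
Geostrophic balance (pressure-gradient force = Coriolis force):
V_g = (1/(fρ)) |∂P/∂n| = 3.47×10⁻⁴ / (1.36×10⁻⁴ × 0.945) = 2.70 m/s
Converting: 2.70 m/s × 3.6 = 9.7 km/h

9.7 km/h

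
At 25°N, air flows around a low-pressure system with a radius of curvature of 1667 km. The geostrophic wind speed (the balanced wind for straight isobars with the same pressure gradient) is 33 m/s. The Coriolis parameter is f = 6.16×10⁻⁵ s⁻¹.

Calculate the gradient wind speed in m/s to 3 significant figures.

26.3 m/s

Around a low, centrifugal force acts outward with Coriolis, so pressure-gradient force balances both:
(1/ρ)|∂P/∂n| = fV + V²/R  →  V² + fR·V − fR·V_g = 0
With fR = 6.16×10⁻⁵ × 1667×10³ m = 103 m/s:
V = [−fR + √((fR)² + 4 fR V_g)]/2 = [−103 + √(103² + 4×103×33)]/2 = 26.3 m/s
Subgeostrophic (V < V_g = 33 m/s), as expected around a low.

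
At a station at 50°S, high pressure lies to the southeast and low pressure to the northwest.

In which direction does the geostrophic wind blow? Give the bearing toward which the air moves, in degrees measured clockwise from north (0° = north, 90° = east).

225°

The pressure-gradient force points toward the northwest (bearing 315°).
Geostrophic balance: in the Southern Hemisphere the Coriolis force deflects motion to the left, so the geostrophic wind blows 90° to the left of the pressure-gradient force (low pressure on the right).
Rotating 315° by 90° counterclockwise gives 225° — the wind blows toward the southwest.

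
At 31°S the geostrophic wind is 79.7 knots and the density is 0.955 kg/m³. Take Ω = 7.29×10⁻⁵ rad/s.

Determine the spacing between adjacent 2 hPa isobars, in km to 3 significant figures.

68.0 km

Coriolis parameter at 31°S:
f = 2Ω sin φ = 2 × 7.29×10⁻⁵ × sin 31° = 7.51×10⁻⁵ s⁻¹
Wind speed in SI: 79.7 knots = 41.0 m/s
Geostrophic balance rearranged: |∂P/∂n| = f ρ V_g
|∂P/∂n| = 7.51×10⁻⁵ × 0.955 × 41.0 = 2.94×10⁻³ Pa/m
Isobar spacing: Δn = ΔP/|∂P/∂n| = 200 Pa / 2.94×10⁻³ Pa/m = 68019 m ≈ 68.0 km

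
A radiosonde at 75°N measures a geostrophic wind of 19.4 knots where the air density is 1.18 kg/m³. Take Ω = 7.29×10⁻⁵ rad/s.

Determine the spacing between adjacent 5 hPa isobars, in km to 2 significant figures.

300 km

Coriolis parameter at 75°N:
f = 2Ω sin φ = 2 × 7.29×10⁻⁵ × sin 75° = 1.41×10⁻⁴ s⁻¹
Wind speed in SI: 19.4 knots = 9.98 m/s
Geostrophic balance rearranged: |∂P/∂n| = f ρ V_g
|∂P/∂n| = 1.41×10⁻⁴ × 1.18 × 9.98 = 1.66×10⁻³ Pa/m
Isobar spacing: Δn = ΔP/|∂P/∂n| = 500 Pa / 1.66×10⁻³ Pa/m = 301472 m ≈ 300 km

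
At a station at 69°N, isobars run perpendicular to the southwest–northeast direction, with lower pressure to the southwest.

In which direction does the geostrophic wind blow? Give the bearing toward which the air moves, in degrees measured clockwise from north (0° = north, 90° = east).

The pressure-gradient force points toward the southwest (bearing 225°).
Geostrophic balance: in the Northern Hemisphere the Coriolis force deflects motion to the right, so the geostrophic wind blows 90° to the right of the pressure-gradient force (low pressure on the left).
Rotating 225° by 90° clockwise gives 315° — the wind blows toward the northwest.

315°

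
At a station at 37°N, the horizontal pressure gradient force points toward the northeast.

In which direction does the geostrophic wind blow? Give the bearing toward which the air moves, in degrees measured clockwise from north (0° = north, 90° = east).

The pressure-gradient force points toward the northeast (bearing 045°).
Geostrophic balance: in the Northern Hemisphere the Coriolis force deflects motion to the right, so the geostrophic wind blows 90° to the right of the pressure-gradient force (low pressure on the left).
Rotating 045° by 90° clockwise gives 135° — the wind blows toward the southeast.

135°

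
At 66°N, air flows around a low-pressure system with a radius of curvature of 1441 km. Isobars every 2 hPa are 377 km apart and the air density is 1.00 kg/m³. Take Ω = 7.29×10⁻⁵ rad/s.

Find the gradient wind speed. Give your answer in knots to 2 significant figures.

7.6 knots

Coriolis parameter at 66°N:
f = 2Ω sin φ = 2 × 7.29×10⁻⁵ × sin 66° = 1.33×10⁻⁴ s⁻¹
Pressure gradient: |∂P/∂n| = 200 Pa / 377000 m = 5.31×10⁻⁴ Pa/m
Geostrophic speed: V_g = |∂P/∂n|/(fρ) = 5.31×10⁻⁴/(1.33×10⁻⁴ × 1.00) = 3.98 m/s
Around a low, centrifugal force acts outward with Coriolis, so pressure-gradient force balances both:
(1/ρ)|∂P/∂n| = fV + V²/R  →  V² + fR·V − fR·V_g = 0
With fR = 1.33×10⁻⁴ × 1441×10³ m = 192 m/s:
V = [−fR + √((fR)² + 4 fR V_g)]/2 = [−192 + √(192² + 4×192×3.98)]/2 = 3.9 m/s
Subgeostrophic (V < V_g = 3.98 m/s), as expected around a low.
Converting: 3.9 m/s × 1.944 = 7.6 knots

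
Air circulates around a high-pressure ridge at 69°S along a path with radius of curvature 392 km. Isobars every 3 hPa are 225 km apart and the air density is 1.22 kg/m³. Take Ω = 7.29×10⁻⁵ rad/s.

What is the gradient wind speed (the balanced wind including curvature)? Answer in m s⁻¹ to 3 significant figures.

9.85 m s⁻¹

Coriolis parameter at 69°S:
f = 2Ω sin φ = 2 × 7.29×10⁻⁵ × sin 69° = 1.36×10⁻⁴ s⁻¹
Pressure gradient: |∂P/∂n| = 300 Pa / 225000 m = 1.33×10⁻³ Pa/m
Geostrophic speed: V_g = |∂P/∂n|/(fρ) = 1.33×10⁻³/(1.36×10⁻⁴ × 1.22) = 8.03 m/s
Around a high, pressure-gradient force acts outward with centrifugal, so Coriolis balances both:
fV = (1/ρ)|∂P/∂n| + V²/R  →  V² − fR·V + fR·V_g = 0
With fR = 1.36×10⁻⁴ × 392×10³ m = 53.4 m/s:
V = [fR − √((fR)² − 4 fR V_g)]/2 = [53.4 − √(53.4² − 4×53.4×8.03)]/2 = 9.85 m/s
Supergeostrophic (V > V_g = 8.03 m/s), as expected around a high.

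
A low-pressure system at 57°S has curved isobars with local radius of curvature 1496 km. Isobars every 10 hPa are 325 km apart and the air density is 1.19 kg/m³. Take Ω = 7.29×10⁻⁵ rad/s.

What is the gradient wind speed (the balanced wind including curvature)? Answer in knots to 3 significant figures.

37.2 knots

Coriolis parameter at 57°S:
f = 2Ω sin φ = 2 × 7.29×10⁻⁵ × sin 57° = 1.22×10⁻⁴ s⁻¹
Pressure gradient: |∂P/∂n| = 1000 Pa / 325000 m = 3.08×10⁻³ Pa/m
Geostrophic speed: V_g = |∂P/∂n|/(fρ) = 3.08×10⁻³/(1.22×10⁻⁴ × 1.19) = 21.1 m/s
Around a low, centrifugal force acts outward with Coriolis, so pressure-gradient force balances both:
(1/ρ)|∂P/∂n| = fV + V²/R  →  V² + fR·V − fR·V_g = 0
With fR = 1.22×10⁻⁴ × 1496×10³ m = 183 m/s:
V = [−fR + √((fR)² + 4 fR V_g)]/2 = [−183 + √(183² + 4×183×21.1)]/2 = 19.1 m/s
Subgeostrophic (V < V_g = 21.1 m/s), as expected around a low.
Converting: 19.1 m/s × 1.944 = 37.2 knots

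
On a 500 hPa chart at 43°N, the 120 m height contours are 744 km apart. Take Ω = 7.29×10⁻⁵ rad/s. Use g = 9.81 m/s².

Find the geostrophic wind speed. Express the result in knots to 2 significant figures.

Coriolis parameter at 43°N:
f = 2Ω sin φ = 2 × 7.29×10⁻⁵ × sin 43° = 9.94×10⁻⁵ s⁻¹
Height gradient: |∂Z/∂n| = 120 m / 744000 m = 1.61×10⁻⁴
On a pressure surface, geostrophic balance gives V_g = (g/f)|∂Z/∂n|:
V_g = 9.81 × 1.61×10⁻⁴ / 9.94×10⁻⁵ = 15.9 m/s
Converting: 15.9 m/s × 1.944 = 31 knots

31 knots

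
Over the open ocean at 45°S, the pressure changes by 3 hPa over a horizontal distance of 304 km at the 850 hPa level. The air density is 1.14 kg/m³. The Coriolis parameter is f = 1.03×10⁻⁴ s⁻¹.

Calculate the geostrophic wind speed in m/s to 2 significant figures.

8.4 m/s

Pressure gradient: |∂P/∂n| = 300 Pa / 304000 m = 9.87×10⁻⁴ Pa/m
Geostrophic balance (pressure-gradient force = Coriolis force):
V_g = (1/(fρ)) |∂P/∂n| = 9.87×10⁻⁴ / (1.03×10⁻⁴ × 1.14) = 8.40 m/s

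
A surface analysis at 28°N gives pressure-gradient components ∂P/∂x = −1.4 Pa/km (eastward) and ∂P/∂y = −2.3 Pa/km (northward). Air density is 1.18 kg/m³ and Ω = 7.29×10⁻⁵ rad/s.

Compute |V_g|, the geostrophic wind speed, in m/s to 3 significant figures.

Coriolis parameter at 28°N:
f = 2Ω sin φ = 2 × 7.29×10⁻⁵ × sin 28° = 6.84×10⁻⁵ s⁻¹
Component geostrophic relations (x east, y north):
u_g = −(1/(fρ)) ∂P/∂y,  v_g = (1/(fρ)) ∂P/∂x
u_g = −(−2.3×10⁻³)/(6.84×10⁻⁵ × 1.18) = 28.5 m/s;  v_g = (−1.4×10⁻³)/(6.84×10⁻⁵ × 1.18) = −17.3 m/s
|V_g| = √(u_g² + v_g²) = 33.3 m/s

33.3 m/s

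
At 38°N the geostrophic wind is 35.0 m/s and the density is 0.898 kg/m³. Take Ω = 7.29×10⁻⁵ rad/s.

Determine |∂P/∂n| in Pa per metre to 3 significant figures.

Coriolis parameter at 38°N:
f = 2Ω sin φ = 2 × 7.29×10⁻⁵ × sin 38° = 8.98×10⁻⁵ s⁻¹
Geostrophic balance rearranged: |∂P/∂n| = f ρ V_g
|∂P/∂n| = 8.98×10⁻⁵ × 0.898 × 35.0 = 2.82×10⁻³ Pa/m

2.82×10⁻³ Pa/m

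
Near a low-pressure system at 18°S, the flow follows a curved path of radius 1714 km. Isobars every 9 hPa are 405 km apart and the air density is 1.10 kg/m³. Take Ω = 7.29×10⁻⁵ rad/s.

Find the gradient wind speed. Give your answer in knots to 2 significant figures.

62 knots

Coriolis parameter at 18°S:
f = 2Ω sin φ = 2 × 7.29×10⁻⁵ × sin 18° = 4.51×10⁻⁵ s⁻¹
Pressure gradient: |∂P/∂n| = 900 Pa / 405000 m = 2.22×10⁻³ Pa/m
Geostrophic speed: V_g = |∂P/∂n|/(fρ) = 2.22×10⁻³/(4.51×10⁻⁵ × 1.10) = 44.8 m/s
Around a low, centrifugal force acts outward with Coriolis, so pressure-gradient force balances both:
(1/ρ)|∂P/∂n| = fV + V²/R  →  V² + fR·V − fR·V_g = 0
With fR = 4.51×10⁻⁵ × 1714×10³ m = 77.2 m/s:
V = [−fR + √((fR)² + 4 fR V_g)]/2 = [−77.2 + √(77.2² + 4×77.2×44.8)]/2 = 31.8 m/s
Subgeostrophic (V < V_g = 44.8 m/s), as expected around a low.
Converting: 31.8 m/s × 1.944 = 62 knots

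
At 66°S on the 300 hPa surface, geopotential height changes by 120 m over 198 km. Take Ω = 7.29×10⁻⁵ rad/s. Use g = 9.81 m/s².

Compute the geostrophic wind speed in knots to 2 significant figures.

Coriolis parameter at 66°S:
f = 2Ω sin φ = 2 × 7.29×10⁻⁵ × sin 66° = 1.33×10⁻⁴ s⁻¹
Height gradient: |∂Z/∂n| = 120 m / 198000 m = 6.06×10⁻⁴
On a pressure surface, geostrophic balance gives V_g = (g/f)|∂Z/∂n|:
V_g = 9.81 × 6.06×10⁻⁴ / 1.33×10⁻⁴ = 44.6 m/s
Converting: 44.6 m/s × 1.944 = 87 knots

87 knots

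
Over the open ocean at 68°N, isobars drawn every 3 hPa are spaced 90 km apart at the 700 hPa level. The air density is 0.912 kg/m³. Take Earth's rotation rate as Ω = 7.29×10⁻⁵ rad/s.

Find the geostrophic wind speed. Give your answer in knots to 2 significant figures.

Coriolis parameter at 68°N:
f = 2Ω sin φ = 2 × 7.29×10⁻⁵ × sin 68° = 1.35×10⁻⁴ s⁻¹
Pressure gradient: |∂P/∂n| = 300 Pa / 90000 m = 3.33×10⁻³ Pa/m
Geostrophic balance (pressure-gradient force = Coriolis force):
V_g = (1/(fρ)) |∂P/∂n| = 3.33×10⁻³ / (1.35×10⁻⁴ × 0.912) = 27.0 m/s
Converting: 27.0 m/s × 1.944 = 53 knots

53 knots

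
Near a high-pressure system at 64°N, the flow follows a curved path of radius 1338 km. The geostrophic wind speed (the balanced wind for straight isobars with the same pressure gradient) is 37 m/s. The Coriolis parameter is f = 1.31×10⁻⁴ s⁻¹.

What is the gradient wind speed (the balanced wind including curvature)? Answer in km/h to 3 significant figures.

191 km/h

Around a high, pressure-gradient force acts outward with centrifugal, so Coriolis balances both:
fV = (1/ρ)|∂P/∂n| + V²/R  →  V² − fR·V + fR·V_g = 0
With fR = 1.31×10⁻⁴ × 1338×10³ m = 175 m/s:
V = [fR − √((fR)² − 4 fR V_g)]/2 = [175 − √(175² − 4×175×37)]/2 = 53.1 m/s
Supergeostrophic (V > V_g = 37 m/s), as expected around a high.
Converting: 53.1 m/s × 3.6 = 191 km/h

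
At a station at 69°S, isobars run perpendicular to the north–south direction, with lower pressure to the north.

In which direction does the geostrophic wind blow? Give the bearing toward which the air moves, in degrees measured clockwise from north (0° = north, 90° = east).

The pressure-gradient force points toward the north (bearing 000°).
Geostrophic balance: in the Southern Hemisphere the Coriolis force deflects motion to the left, so the geostrophic wind blows 90° to the left of the pressure-gradient force (low pressure on the right).
Rotating 000° by 90° counterclockwise gives 270° — the wind blows toward the west.

270°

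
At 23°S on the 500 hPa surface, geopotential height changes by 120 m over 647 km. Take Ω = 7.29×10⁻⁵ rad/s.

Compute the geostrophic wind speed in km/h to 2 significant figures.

110 km/h

Coriolis parameter at 23°S:
f = 2Ω sin φ = 2 × 7.29×10⁻⁵ × sin 23° = 5.70×10⁻⁵ s⁻¹
Height gradient: |∂Z/∂n| = 120 m / 647000 m = 1.85×10⁻⁴
On a pressure surface, geostrophic balance gives V_g = (g/f)|∂Z/∂n|:
V_g = 9.81 × 1.85×10⁻⁴ / 5.70×10⁻⁵ = 31.9 m/s
Converting: 31.9 m/s × 3.6 = 110 km/h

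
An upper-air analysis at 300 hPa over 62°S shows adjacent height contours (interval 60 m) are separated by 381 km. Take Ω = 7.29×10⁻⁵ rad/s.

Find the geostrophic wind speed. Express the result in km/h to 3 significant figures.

Coriolis parameter at 62°S:
f = 2Ω sin φ = 2 × 7.29×10⁻⁵ × sin 62° = 1.29×10⁻⁴ s⁻¹
Height gradient: |∂Z/∂n| = 60 m / 381000 m = 1.57×10⁻⁴
On a pressure surface, geostrophic balance gives V_g = (g/f)|∂Z/∂n|:
V_g = 9.81 × 1.57×10⁻⁴ / 1.29×10⁻⁴ = 12.0 m/s
Converting: 12.0 m/s × 3.6 = 43.2 km/h

43.2 km/h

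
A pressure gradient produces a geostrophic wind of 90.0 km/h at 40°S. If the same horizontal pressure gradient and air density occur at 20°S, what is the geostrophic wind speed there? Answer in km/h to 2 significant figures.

170 km/h

With the same pressure gradient and density, V_g ∝ 1/f ∝ 1/sin φ.
V₂ = V₁ · sin φ₁ / sin φ₂ = 90.0 × sin 40° / sin 20°
V₂ = 90.0 × 0.6428/0.3420 = 170 km/h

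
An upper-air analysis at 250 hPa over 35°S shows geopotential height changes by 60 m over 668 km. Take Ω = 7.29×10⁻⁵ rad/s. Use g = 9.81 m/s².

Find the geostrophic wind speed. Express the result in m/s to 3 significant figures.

10.5 m/s

Coriolis parameter at 35°S:
f = 2Ω sin φ = 2 × 7.29×10⁻⁵ × sin 35° = 8.36×10⁻⁵ s⁻¹
Height gradient: |∂Z/∂n| = 60 m / 668000 m = 8.98×10⁻⁵
On a pressure surface, geostrophic balance gives V_g = (g/f)|∂Z/∂n|:
V_g = 9.81 × 8.98×10⁻⁵ / 8.36×10⁻⁵ = 10.5 m/s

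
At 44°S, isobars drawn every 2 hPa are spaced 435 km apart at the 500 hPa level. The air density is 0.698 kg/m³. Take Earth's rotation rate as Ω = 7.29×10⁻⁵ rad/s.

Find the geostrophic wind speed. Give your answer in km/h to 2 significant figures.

23 km/h

Coriolis parameter at 44°S:
f = 2Ω sin φ = 2 × 7.29×10⁻⁵ × sin 44° = 1.01×10⁻⁴ s⁻¹
Pressure gradient: |∂P/∂n| = 200 Pa / 435000 m = 4.60×10⁻⁴ Pa/m
Geostrophic balance (pressure-gradient force = Coriolis force):
V_g = (1/(fρ)) |∂P/∂n| = 4.60×10⁻⁴ / (1.01×10⁻⁴ × 0.698) = 6.50 m/s
Converting: 6.50 m/s × 3.6 = 23 km/h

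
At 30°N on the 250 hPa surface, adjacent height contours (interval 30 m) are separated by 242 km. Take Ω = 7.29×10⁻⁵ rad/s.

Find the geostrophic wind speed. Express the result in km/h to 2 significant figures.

Coriolis parameter at 30°N:
f = 2Ω sin φ = 2 × 7.29×10⁻⁵ × sin 30° = 7.29×10⁻⁵ s⁻¹
Height gradient: |∂Z/∂n| = 30 m / 242000 m = 1.24×10⁻⁴
On a pressure surface, geostrophic balance gives V_g = (g/f)|∂Z/∂n|:
V_g = 9.81 × 1.24×10⁻⁴ / 7.29×10⁻⁵ = 16.7 m/s
Converting: 16.7 m/s × 3.6 = 60 km/h

60 km/h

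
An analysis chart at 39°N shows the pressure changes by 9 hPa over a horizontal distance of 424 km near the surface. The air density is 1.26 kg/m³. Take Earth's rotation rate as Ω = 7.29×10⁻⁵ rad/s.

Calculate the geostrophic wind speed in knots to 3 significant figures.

35.7 knots

Coriolis parameter at 39°N:
f = 2Ω sin φ = 2 × 7.29×10⁻⁵ × sin 39° = 9.18×10⁻⁵ s⁻¹
Pressure gradient: |∂P/∂n| = 900 Pa / 424000 m = 2.12×10⁻³ Pa/m
Geostrophic balance (pressure-gradient force = Coriolis force):
V_g = (1/(fρ)) |∂P/∂n| = 2.12×10⁻³ / (9.18×10⁻⁵ × 1.26) = 18.4 m/s
Converting: 18.4 m/s × 1.944 = 35.7 knots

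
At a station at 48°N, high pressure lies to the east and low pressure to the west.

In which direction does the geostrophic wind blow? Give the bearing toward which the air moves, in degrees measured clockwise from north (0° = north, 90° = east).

000°

The pressure-gradient force points toward the west (bearing 270°).
Geostrophic balance: in the Northern Hemisphere the Coriolis force deflects motion to the right, so the geostrophic wind blows 90° to the right of the pressure-gradient force (low pressure on the left).
Rotating 270° by 90° clockwise gives 000° — the wind blows toward the north.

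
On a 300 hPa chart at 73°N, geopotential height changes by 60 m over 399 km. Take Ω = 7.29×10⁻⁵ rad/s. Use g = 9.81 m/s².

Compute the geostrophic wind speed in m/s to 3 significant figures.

10.6 m/s

Coriolis parameter at 73°N:
f = 2Ω sin φ = 2 × 7.29×10⁻⁵ × sin 73° = 1.39×10⁻⁴ s⁻¹
Height gradient: |∂Z/∂n| = 60 m / 399000 m = 1.50×10⁻⁴
On a pressure surface, geostrophic balance gives V_g = (g/f)|∂Z/∂n|:
V_g = 9.81 × 1.50×10⁻⁴ / 1.39×10⁻⁴ = 10.6 m/s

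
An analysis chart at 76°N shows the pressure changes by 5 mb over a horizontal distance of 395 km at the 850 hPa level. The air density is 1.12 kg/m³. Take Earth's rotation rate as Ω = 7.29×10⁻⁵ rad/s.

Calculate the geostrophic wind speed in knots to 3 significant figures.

15.5 knots

Coriolis parameter at 76°N:
f = 2Ω sin φ = 2 × 7.29×10⁻⁵ × sin 76° = 1.41×10⁻⁴ s⁻¹
Pressure gradient: |∂P/∂n| = 500 Pa / 395000 m = 1.27×10⁻³ Pa/m
Geostrophic balance (pressure-gradient force = Coriolis force):
V_g = (1/(fρ)) |∂P/∂n| = 1.27×10⁻³ / (1.41×10⁻⁴ × 1.12) = 7.99 m/s
Converting: 7.99 m/s × 1.944 = 15.5 knots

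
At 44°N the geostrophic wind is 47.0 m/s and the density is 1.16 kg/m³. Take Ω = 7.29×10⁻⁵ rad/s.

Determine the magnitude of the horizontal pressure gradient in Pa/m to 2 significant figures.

Coriolis parameter at 44°N:
f = 2Ω sin φ = 2 × 7.29×10⁻⁵ × sin 44° = 1.01×10⁻⁴ s⁻¹
Geostrophic balance rearranged: |∂P/∂n| = f ρ V_g
|∂P/∂n| = 1.01×10⁻⁴ × 1.16 × 47.0 = 5.52×10⁻³ Pa/m

5.5×10⁻³ Pa/m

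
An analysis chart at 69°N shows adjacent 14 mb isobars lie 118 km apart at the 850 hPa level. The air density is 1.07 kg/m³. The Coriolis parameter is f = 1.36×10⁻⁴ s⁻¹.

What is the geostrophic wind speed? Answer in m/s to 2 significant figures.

Pressure gradient: |∂P/∂n| = 1400 Pa / 118000 m = 1.19×10⁻² Pa/m
Geostrophic balance (pressure-gradient force = Coriolis force):
V_g = (1/(fρ)) |∂P/∂n| = 1.19×10⁻² / (1.36×10⁻⁴ × 1.07) = 81.5 m/s

82 m/s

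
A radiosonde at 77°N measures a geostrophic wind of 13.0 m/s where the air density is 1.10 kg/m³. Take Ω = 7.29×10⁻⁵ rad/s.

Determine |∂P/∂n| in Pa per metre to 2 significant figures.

Coriolis parameter at 77°N:
f = 2Ω sin φ = 2 × 7.29×10⁻⁵ × sin 77° = 1.42×10⁻⁴ s⁻¹
Geostrophic balance rearranged: |∂P/∂n| = f ρ V_g
|∂P/∂n| = 1.42×10⁻⁴ × 1.10 × 13.0 = 2.03×10⁻³ Pa/m

2.0×10⁻³ Pa/m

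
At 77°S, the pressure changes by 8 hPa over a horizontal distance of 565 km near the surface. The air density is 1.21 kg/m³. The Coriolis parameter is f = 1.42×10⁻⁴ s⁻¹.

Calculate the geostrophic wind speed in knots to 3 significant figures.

16.0 knots

Pressure gradient: |∂P/∂n| = 800 Pa / 565000 m = 1.42×10⁻³ Pa/m
Geostrophic balance (pressure-gradient force = Coriolis force):
V_g = (1/(fρ)) |∂P/∂n| = 1.42×10⁻³ / (1.42×10⁻⁴ × 1.21) = 8.24 m/s
Converting: 8.24 m/s × 1.944 = 16.0 knots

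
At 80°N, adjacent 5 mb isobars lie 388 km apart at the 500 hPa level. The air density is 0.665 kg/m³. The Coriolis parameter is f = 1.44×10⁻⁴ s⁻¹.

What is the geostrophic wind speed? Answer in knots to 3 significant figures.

Pressure gradient: |∂P/∂n| = 500 Pa / 388000 m = 1.29×10⁻³ Pa/m
Geostrophic balance (pressure-gradient force = Coriolis force):
V_g = (1/(fρ)) |∂P/∂n| = 1.29×10⁻³ / (1.44×10⁻⁴ × 0.665) = 13.5 m/s
Converting: 13.5 m/s × 1.944 = 26.2 knots

26.2 knots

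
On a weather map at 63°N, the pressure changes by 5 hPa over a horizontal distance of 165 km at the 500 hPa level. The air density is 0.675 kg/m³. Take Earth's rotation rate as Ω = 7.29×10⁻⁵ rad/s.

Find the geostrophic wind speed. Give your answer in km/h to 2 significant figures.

120 km/h

Coriolis parameter at 63°N:
f = 2Ω sin φ = 2 × 7.29×10⁻⁵ × sin 63° = 1.30×10⁻⁴ s⁻¹
Pressure gradient: |∂P/∂n| = 500 Pa / 165000 m = 3.03×10⁻³ Pa/m
Geostrophic balance (pressure-gradient force = Coriolis force):
V_g = (1/(fρ)) |∂P/∂n| = 3.03×10⁻³ / (1.30×10⁻⁴ × 0.675) = 34.6 m/s
Converting: 34.6 m/s × 3.6 = 120 km/h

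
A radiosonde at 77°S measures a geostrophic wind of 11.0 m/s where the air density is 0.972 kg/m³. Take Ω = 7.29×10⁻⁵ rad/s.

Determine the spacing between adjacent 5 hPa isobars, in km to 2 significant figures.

Coriolis parameter at 77°S:
f = 2Ω sin φ = 2 × 7.29×10⁻⁵ × sin 77° = 1.42×10⁻⁴ s⁻¹
Geostrophic balance rearranged: |∂P/∂n| = f ρ V_g
|∂P/∂n| = 1.42×10⁻⁴ × 0.972 × 11.0 = 1.52×10⁻³ Pa/m
Isobar spacing: Δn = ΔP/|∂P/∂n| = 500 Pa / 1.52×10⁻³ Pa/m = 329177 m ≈ 330 km

330 km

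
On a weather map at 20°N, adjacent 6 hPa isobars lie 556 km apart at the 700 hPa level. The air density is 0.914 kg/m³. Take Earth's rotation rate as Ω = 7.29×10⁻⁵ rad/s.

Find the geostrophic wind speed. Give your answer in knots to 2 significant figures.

Coriolis parameter at 20°N:
f = 2Ω sin φ = 2 × 7.29×10⁻⁵ × sin 20° = 4.99×10⁻⁵ s⁻¹
Pressure gradient: |∂P/∂n| = 600 Pa / 556000 m = 1.08×10⁻³ Pa/m
Geostrophic balance (pressure-gradient force = Coriolis force):
V_g = (1/(fρ)) |∂P/∂n| = 1.08×10⁻³ / (4.99×10⁻⁵ × 0.914) = 23.7 m/s
Converting: 23.7 m/s × 1.944 = 46 knots

46 knots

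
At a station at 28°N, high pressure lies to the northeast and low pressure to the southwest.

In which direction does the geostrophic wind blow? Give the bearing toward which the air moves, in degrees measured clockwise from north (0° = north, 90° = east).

The pressure-gradient force points toward the southwest (bearing 225°).
Geostrophic balance: in the Northern Hemisphere the Coriolis force deflects motion to the right, so the geostrophic wind blows 90° to the right of the pressure-gradient force (low pressure on the left).
Rotating 225° by 90° clockwise gives 315° — the wind blows toward the northwest.

315°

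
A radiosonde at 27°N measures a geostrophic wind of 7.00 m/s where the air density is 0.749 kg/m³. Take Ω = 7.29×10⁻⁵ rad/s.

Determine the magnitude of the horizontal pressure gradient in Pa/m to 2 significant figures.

3.5×10⁻⁴ Pa/m

Coriolis parameter at 27°N:
f = 2Ω sin φ = 2 × 7.29×10⁻⁵ × sin 27° = 6.62×10⁻⁵ s⁻¹
Geostrophic balance rearranged: |∂P/∂n| = f ρ V_g
|∂P/∂n| = 6.62×10⁻⁵ × 0.749 × 7.00 = 3.47×10⁻⁴ Pa/m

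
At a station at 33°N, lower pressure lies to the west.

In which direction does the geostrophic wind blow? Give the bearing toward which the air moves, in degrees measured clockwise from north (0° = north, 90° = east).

The pressure-gradient force points toward the west (bearing 270°).
Geostrophic balance: in the Northern Hemisphere the Coriolis force deflects motion to the right, so the geostrophic wind blows 90° to the right of the pressure-gradient force (low pressure on the left).
Rotating 270° by 90° clockwise gives 000° — the wind blows toward the north.

000°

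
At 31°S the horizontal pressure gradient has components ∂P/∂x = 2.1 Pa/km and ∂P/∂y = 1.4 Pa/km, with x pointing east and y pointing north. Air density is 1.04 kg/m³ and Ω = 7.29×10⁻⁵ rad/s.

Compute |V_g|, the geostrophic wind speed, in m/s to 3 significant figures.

32.3 m/s

Coriolis parameter at 31°S:
f = 2Ω sin φ = 2 × 7.29×10⁻⁵ × sin 31° = 7.51×10⁻⁵ s⁻¹
In the Southern Hemisphere f is negative: f = −7.51×10⁻⁵ s⁻¹.
Component geostrophic relations (x east, y north):
u_g = −(1/(fρ)) ∂P/∂y,  v_g = (1/(fρ)) ∂P/∂x
u_g = −(1.4×10⁻³)/(−7.51×10⁻⁵ × 1.04) = 17.9 m/s;  v_g = (2.1×10⁻³)/(−7.51×10⁻⁵ × 1.04) = −26.9 m/s
|V_g| = √(u_g² + v_g²) = 32.3 m/s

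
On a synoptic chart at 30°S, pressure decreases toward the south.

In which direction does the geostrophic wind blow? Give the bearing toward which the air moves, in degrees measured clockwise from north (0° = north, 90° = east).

The pressure-gradient force points toward the south (bearing 180°).
Geostrophic balance: in the Southern Hemisphere the Coriolis force deflects motion to the left, so the geostrophic wind blows 90° to the left of the pressure-gradient force (low pressure on the right).
Rotating 180° by 90° counterclockwise gives 090° — the wind blows toward the east.

090°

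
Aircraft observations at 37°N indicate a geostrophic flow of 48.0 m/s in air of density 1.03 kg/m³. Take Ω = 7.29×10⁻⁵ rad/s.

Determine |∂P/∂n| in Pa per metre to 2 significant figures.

Coriolis parameter at 37°N:
f = 2Ω sin φ = 2 × 7.29×10⁻⁵ × sin 37° = 8.77×10⁻⁵ s⁻¹
Geostrophic balance rearranged: |∂P/∂n| = f ρ V_g
|∂P/∂n| = 8.77×10⁻⁵ × 1.03 × 48.0 = 4.34×10⁻³ Pa/m

4.3×10⁻³ Pa/m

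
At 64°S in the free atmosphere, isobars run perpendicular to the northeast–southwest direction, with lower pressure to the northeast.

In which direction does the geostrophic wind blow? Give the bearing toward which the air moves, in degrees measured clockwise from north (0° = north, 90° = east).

315°

The pressure-gradient force points toward the northeast (bearing 045°).
Geostrophic balance: in the Southern Hemisphere the Coriolis force deflects motion to the left, so the geostrophic wind blows 90° to the left of the pressure-gradient force (low pressure on the right).
Rotating 045° by 90° counterclockwise gives 315° — the wind blows toward the northwest.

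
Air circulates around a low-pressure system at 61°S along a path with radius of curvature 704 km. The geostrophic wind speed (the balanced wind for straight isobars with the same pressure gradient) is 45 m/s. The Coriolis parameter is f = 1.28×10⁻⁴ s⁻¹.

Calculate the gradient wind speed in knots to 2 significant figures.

Around a low, centrifugal force acts outward with Coriolis, so pressure-gradient force balances both:
(1/ρ)|∂P/∂n| = fV + V²/R  →  V² + fR·V − fR·V_g = 0
With fR = 1.28×10⁻⁴ × 704×10³ m = 90.1 m/s:
V = [−fR + √((fR)² + 4 fR V_g)]/2 = [−90.1 + √(90.1² + 4×90.1×45)]/2 = 33 m/s
Subgeostrophic (V < V_g = 45 m/s), as expected around a low.
Converting: 33 m/s × 1.944 = 64 knots

64 knots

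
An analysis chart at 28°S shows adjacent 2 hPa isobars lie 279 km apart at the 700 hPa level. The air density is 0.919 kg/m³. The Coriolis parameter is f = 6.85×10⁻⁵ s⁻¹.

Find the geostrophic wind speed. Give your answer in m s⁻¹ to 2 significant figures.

11 m s⁻¹

Pressure gradient: |∂P/∂n| = 200 Pa / 279000 m = 7.17×10⁻⁴ Pa/m
Geostrophic balance (pressure-gradient force = Coriolis force):
V_g = (1/(fρ)) |∂P/∂n| = 7.17×10⁻⁴ / (6.85×10⁻⁵ × 0.919) = 11.4 m/s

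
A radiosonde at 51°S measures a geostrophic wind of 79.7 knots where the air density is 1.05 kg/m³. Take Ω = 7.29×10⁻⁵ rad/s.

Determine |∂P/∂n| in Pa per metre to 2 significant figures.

4.9×10⁻³ Pa/m

Coriolis parameter at 51°S:
f = 2Ω sin φ = 2 × 7.29×10⁻⁵ × sin 51° = 1.13×10⁻⁴ s⁻¹
Wind speed in SI: 79.7 knots = 41.0 m/s
Geostrophic balance rearranged: |∂P/∂n| = f ρ V_g
|∂P/∂n| = 1.13×10⁻⁴ × 1.05 × 41.0 = 4.88×10⁻³ Pa/m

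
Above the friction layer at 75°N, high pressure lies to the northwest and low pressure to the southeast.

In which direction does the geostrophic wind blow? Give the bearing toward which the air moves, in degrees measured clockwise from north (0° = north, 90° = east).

225°

The pressure-gradient force points toward the southeast (bearing 135°).
Geostrophic balance: in the Northern Hemisphere the Coriolis force deflects motion to the right, so the geostrophic wind blows 90° to the right of the pressure-gradient force (low pressure on the left).
Rotating 135° by 90° clockwise gives 225° — the wind blows toward the southwest.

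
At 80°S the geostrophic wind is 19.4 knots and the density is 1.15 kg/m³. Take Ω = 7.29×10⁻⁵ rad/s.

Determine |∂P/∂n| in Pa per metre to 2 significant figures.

1.6×10⁻³ Pa/m

Coriolis parameter at 80°S:
f = 2Ω sin φ = 2 × 7.29×10⁻⁵ × sin 80° = 1.44×10⁻⁴ s⁻¹
Wind speed in SI: 19.4 knots = 9.98 m/s
Geostrophic balance rearranged: |∂P/∂n| = f ρ V_g
|∂P/∂n| = 1.44×10⁻⁴ × 1.15 × 9.98 = 1.65×10⁻³ Pa/m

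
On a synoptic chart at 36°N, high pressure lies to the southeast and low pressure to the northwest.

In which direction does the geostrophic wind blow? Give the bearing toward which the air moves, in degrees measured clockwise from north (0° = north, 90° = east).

045°

The pressure-gradient force points toward the northwest (bearing 315°).
Geostrophic balance: in the Northern Hemisphere the Coriolis force deflects motion to the right, so the geostrophic wind blows 90° to the right of the pressure-gradient force (low pressure on the left).
Rotating 315° by 90° clockwise gives 045° — the wind blows toward the northeast.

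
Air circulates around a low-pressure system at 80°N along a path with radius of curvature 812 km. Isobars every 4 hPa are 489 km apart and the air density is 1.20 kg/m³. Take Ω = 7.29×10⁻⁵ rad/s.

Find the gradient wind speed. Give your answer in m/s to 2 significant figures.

4.6 m/s

Coriolis parameter at 80°N:
f = 2Ω sin φ = 2 × 7.29×10⁻⁵ × sin 80° = 1.44×10⁻⁴ s⁻¹
Pressure gradient: |∂P/∂n| = 400 Pa / 489000 m = 8.18×10⁻⁴ Pa/m
Geostrophic speed: V_g = |∂P/∂n|/(fρ) = 8.18×10⁻⁴/(1.44×10⁻⁴ × 1.20) = 4.75 m/s
Around a low, centrifugal force acts outward with Coriolis, so pressure-gradient force balances both:
(1/ρ)|∂P/∂n| = fV + V²/R  →  V² + fR·V − fR·V_g = 0
With fR = 1.44×10⁻⁴ × 812×10³ m = 117 m/s:
V = [−fR + √((fR)² + 4 fR V_g)]/2 = [−117 + √(117² + 4×117×4.75)]/2 = 4.57 m/s
Subgeostrophic (V < V_g = 4.75 m/s), as expected around a low.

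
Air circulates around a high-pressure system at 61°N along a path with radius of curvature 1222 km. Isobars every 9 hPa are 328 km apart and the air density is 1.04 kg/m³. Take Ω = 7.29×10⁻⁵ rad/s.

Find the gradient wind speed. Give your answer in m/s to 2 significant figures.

Coriolis parameter at 61°N:
f = 2Ω sin φ = 2 × 7.29×10⁻⁵ × sin 61° = 1.28×10⁻⁴ s⁻¹
Pressure gradient: |∂P/∂n| = 900 Pa / 328000 m = 2.74×10⁻³ Pa/m
Geostrophic speed: V_g = |∂P/∂n|/(fρ) = 2.74×10⁻³/(1.28×10⁻⁴ × 1.04) = 20.7 m/s
Around a high, pressure-gradient force acts outward with centrifugal, so Coriolis balances both:
fV = (1/ρ)|∂P/∂n| + V²/R  →  V² − fR·V + fR·V_g = 0
With fR = 1.28×10⁻⁴ × 1222×10³ m = 156 m/s:
V = [fR − √((fR)² − 4 fR V_g)]/2 = [156 − √(156² − 4×156×20.7)]/2 = 24.6 m/s
Supergeostrophic (V > V_g = 20.7 m/s), as expected around a high.

25 m/s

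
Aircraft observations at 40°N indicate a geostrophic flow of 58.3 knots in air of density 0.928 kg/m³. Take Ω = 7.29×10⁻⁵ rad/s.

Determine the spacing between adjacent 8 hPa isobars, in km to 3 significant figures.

307 km

Coriolis parameter at 40°N:
f = 2Ω sin φ = 2 × 7.29×10⁻⁵ × sin 40° = 9.37×10⁻⁵ s⁻¹
Wind speed in SI: 58.3 knots = 30.0 m/s
Geostrophic balance rearranged: |∂P/∂n| = f ρ V_g
|∂P/∂n| = 9.37×10⁻⁵ × 0.928 × 30.0 = 2.61×10⁻³ Pa/m
Isobar spacing: Δn = ΔP/|∂P/∂n| = 800 Pa / 2.61×10⁻³ Pa/m = 306698 m ≈ 307 km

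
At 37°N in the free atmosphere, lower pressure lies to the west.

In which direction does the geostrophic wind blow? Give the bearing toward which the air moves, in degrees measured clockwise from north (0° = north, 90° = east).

000°

The pressure-gradient force points toward the west (bearing 270°).
Geostrophic balance: in the Northern Hemisphere the Coriolis force deflects motion to the right, so the geostrophic wind blows 90° to the right of the pressure-gradient force (low pressure on the left).
Rotating 270° by 90° clockwise gives 000° — the wind blows toward the north.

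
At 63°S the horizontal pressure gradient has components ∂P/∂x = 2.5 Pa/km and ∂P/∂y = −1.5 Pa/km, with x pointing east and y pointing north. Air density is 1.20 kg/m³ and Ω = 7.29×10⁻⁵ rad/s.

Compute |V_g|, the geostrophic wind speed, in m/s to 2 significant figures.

19 m/s

Coriolis parameter at 63°S:
f = 2Ω sin φ = 2 × 7.29×10⁻⁵ × sin 63° = 1.30×10⁻⁴ s⁻¹
In the Southern Hemisphere f is negative: f = −1.30×10⁻⁴ s⁻¹.
Component geostrophic relations (x east, y north):
u_g = −(1/(fρ)) ∂P/∂y,  v_g = (1/(fρ)) ∂P/∂x
u_g = −(−1.5×10⁻³)/(−1.30×10⁻⁴ × 1.20) = −9.62 m/s;  v_g = (2.5×10⁻³)/(−1.30×10⁻⁴ × 1.20) = −16.0 m/s
|V_g| = √(u_g² + v_g²) = 18.7 m/s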